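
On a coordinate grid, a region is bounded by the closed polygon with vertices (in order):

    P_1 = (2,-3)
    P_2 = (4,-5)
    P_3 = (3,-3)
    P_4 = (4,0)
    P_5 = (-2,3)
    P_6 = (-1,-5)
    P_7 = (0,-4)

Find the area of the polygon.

Apply the surveyor's formula: 2A = Σ (x_i·y_{i+1} − x_{i+1}·y_i), indices taken mod 7.
Cross-terms: 2, 3, 12, 12, 13, 4, 8  ⇒  Σ = 54
Area = |Σ|/2 = 27.

27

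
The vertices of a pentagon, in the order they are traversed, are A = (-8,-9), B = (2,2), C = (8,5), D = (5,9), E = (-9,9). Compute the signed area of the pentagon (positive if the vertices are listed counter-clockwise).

161

Apply the surveyor's formula: 2A = Σ (x_i·y_{i+1} − x_{i+1}·y_i), indices taken mod 5.
Σ = (2) + (-6) + (47) + (126) + (153) = 322
Signed area = Σ/2 = 161 (positive ⇒ counter-clockwise traversal).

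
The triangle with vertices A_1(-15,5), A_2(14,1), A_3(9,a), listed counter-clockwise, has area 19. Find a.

3

Write out the shoelace sum; only the two edges meeting at A_3 involve a:
2·Area = [(14·a − 9·1) + (9·5 − (-15)·a)] + -85
       = 29·a + -49 = 38
⇒ a = 3.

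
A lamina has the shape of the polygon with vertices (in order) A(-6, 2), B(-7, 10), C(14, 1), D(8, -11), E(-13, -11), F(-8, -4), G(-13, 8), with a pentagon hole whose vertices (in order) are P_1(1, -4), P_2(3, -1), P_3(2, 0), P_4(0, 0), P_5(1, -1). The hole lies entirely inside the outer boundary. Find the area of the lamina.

353

Outer boundary:
Apply Gauss's area formula: 2A = Σ (x_i·y_{i+1} − x_{i+1}·y_i), indices taken mod 7.
Σ = (-46) + (-147) + (-162) + (-231) + (-36) + (-116) + (22) = -716
Area = |Σ|/2 = 358.
Hole:
Apply Gauss's area formula: 2A = Σ (x_i·y_{i+1} − x_{i+1}·y_i), indices taken mod 5.
Cross-terms: 11, 2, 0, 0, -3  ⇒  Σ = 10
Area = |Σ|/2 = 5.
Net area = 358 − 5 = 353.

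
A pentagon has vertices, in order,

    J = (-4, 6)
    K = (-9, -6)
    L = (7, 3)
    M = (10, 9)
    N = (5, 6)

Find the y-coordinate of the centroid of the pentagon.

136/65

Apply the shoelace formula. First the cross-terms c_i = x_i·y_{i+1} − x_{i+1}·y_i:
  78, 15, 33, 15, 54  ⇒  2A = 195, A = 97.5.
Then Σ (y_i + y_{i+1})·c_i = 1224, so ȳ = 1224 / (6·97.5) = 136/65.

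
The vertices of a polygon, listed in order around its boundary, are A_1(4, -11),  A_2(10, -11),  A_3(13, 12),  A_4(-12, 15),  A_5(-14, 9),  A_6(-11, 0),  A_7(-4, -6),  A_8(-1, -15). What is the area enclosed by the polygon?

Apply the surveyor's formula: 2A = Σ (x_i·y_{i+1} − x_{i+1}·y_i), indices taken mod 8.
Σ = (66) + (263) + (339) + (102) + (99) + (66) + (54) + (71) = 1060
Area = |Σ|/2 = 530.

530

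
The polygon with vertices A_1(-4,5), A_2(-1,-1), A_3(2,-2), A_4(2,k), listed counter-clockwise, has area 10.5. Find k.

The doubled signed area Σ (x_i y_{i+1} − x_{i+1} y_i) is linear in k.
With k=0 it equals 27; the coefficient of k is 6 (from the two edges through A_4).
So 6·k + 27 = 2·10.5 = 21 ⇒ k = -1.

-1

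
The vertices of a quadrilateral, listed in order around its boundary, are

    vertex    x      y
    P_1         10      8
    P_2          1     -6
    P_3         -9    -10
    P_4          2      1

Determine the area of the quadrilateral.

57.5

Apply the surveyor's formula: 2A = Σ (x_i·y_{i+1} − x_{i+1}·y_i), indices taken mod 4.
P_1→P_2: (10)(-6) − (1)(8) = -68
P_2→P_3: (1)(-10) − (-9)(-6) = -64
P_3→P_4: (-9)(1) − (2)(-10) = 11
P_4→P_1: (2)(8) − (10)(1) = 6
Σ = -115
Area = |Σ|/2 = 57.5.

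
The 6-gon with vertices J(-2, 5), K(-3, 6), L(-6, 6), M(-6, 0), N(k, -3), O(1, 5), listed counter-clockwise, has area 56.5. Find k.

4

The doubled signed area Σ (x_i y_{i+1} − x_{i+1} y_i) is linear in k.
With k=0 it equals 93; the coefficient of k is 5 (from the two edges through N).
So 5·k + 93 = 2·56.5 = 113 ⇒ k = 4.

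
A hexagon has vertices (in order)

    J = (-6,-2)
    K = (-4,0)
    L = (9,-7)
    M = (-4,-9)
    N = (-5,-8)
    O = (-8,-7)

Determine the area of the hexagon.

78.5

Σ = (-8) + (28) + (-109) + (-13) + (-29) + (-26) = -157
Area = |Σ|/2 = 78.5.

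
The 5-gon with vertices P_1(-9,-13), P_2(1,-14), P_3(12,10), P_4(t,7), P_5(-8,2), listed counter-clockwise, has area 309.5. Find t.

The doubled signed area Σ (x_i y_{i+1} − x_{i+1} y_i) is linear in t.
With t=0 it equals 579; the coefficient of t is -8 (from the two edges through P_4).
So -8·t + 579 = 2·309.5 = 619 ⇒ t = -5.

-5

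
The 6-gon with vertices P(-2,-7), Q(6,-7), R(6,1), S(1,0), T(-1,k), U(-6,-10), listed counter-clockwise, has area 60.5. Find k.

The doubled signed area Σ (x_i y_{i+1} − x_{i+1} y_i) is linear in k.
With k=0 it equals 135; the coefficient of k is 7 (from the two edges through T).
So 7·k + 135 = 2·60.5 = 121 ⇒ k = -2.

-2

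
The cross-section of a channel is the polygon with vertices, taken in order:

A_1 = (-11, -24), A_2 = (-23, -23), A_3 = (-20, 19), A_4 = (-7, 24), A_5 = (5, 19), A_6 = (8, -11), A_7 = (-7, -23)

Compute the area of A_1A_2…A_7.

1174.5

Apply the shoelace (surveyor's) formula: 2A = Σ (x_i·y_{i+1} − x_{i+1}·y_i), indices taken mod 7.
Σ = (-299) + (-897) + (-347) + (-253) + (-207) + (-261) + (-85) = -2349
Area = |Σ|/2 = 1174.5.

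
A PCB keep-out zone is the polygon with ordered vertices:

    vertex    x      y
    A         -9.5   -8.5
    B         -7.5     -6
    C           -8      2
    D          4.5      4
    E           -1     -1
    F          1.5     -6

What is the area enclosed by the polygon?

Apply the surveyor's formula: 2A = Σ (x_i·y_{i+1} − x_{i+1}·y_i), indices taken mod 6.
A→B: (-9.5)(-6) − (-7.5)(-8.5) = -6.75
B→C: (-7.5)(2) − (-8)(-6) = -63
C→D: (-8)(4) − (4.5)(2) = -41
D→E: (4.5)(-1) − (-1)(4) = -0.5
E→F: (-1)(-6) − (1.5)(-1) = 7.5
F→A: (1.5)(-8.5) − (-9.5)(-6) = -69.75
Σ = -173.5
Area = |Σ|/2 = 86.75.

86.75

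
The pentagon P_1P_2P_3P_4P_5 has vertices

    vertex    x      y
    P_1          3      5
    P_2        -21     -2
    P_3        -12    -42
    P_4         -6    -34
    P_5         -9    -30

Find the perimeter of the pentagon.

|P_1P_2| = √((-24)² + (-7)²) = √625 = 25
|P_2P_3| = √((9)² + (-40)²) = √1681 = 41
|P_3P_4| = √((6)² + (8)²) = √100 = 10
|P_4P_5| = √((-3)² + (4)²) = √25 = 5
|P_5P_1| = √((12)² + (35)²) = √1369 = 37
Perimeter = 25 + 41 + 10 + 5 + 37 = 118.

118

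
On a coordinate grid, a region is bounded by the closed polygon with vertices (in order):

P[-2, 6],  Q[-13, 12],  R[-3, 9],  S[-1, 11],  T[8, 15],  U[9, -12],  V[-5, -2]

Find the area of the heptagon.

248.5

Cross-terms: 54, -81, -24, -103, -231, -78, -34  ⇒  Σ = -497
Area = |Σ|/2 = 248.5.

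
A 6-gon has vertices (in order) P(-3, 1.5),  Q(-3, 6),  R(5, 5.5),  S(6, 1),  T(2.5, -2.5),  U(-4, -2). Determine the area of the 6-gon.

66.25

Apply Gauss's area formula: 2A = Σ (x_i·y_{i+1} − x_{i+1}·y_i), indices taken mod 6.
Σ = (-13.5) + (-46.5) + (-28) + (-17.5) + (-15) + (-12) = -132.5
Area = |Σ|/2 = 66.25.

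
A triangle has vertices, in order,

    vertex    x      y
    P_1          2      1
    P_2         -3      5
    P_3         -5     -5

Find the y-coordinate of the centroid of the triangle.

1/3

Apply the surveyor's formula. First the cross-terms c_i = x_i·y_{i+1} − x_{i+1}·y_i:
  13, 40, 5  ⇒  2A = 58, A = 29.
Then Σ (y_i + y_{i+1})·c_i = 58, so ȳ = 58 / (6·29) = 1/3.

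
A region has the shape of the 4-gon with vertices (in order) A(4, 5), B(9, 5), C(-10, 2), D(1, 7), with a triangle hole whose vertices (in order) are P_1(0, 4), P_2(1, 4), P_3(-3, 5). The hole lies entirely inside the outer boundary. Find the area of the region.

Outer boundary:
Apply Gauss's area formula: 2A = Σ (x_i·y_{i+1} − x_{i+1}·y_i), indices taken mod 4.
Σ = (-25) + (68) + (-72) + (-23) = -52
Area = |Σ|/2 = 26.
Hole:
Cross-terms: -4, 17, -12  ⇒  Σ = 1
Area = |Σ|/2 = 0.5.
Net area = 26 − 0.5 = 25.5.

25.5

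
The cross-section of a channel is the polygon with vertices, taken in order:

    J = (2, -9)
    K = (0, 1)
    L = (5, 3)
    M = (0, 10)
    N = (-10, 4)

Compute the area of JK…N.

114.5

Σ = (2) + (-5) + (50) + (100) + (82) = 229
Area = |Σ|/2 = 114.5.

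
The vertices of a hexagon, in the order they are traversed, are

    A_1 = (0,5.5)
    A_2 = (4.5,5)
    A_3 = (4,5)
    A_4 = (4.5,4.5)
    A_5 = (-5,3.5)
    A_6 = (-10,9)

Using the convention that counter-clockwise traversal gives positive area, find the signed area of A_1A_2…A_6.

-26.75

Σ = (-24.75) + (2.5) + (-4.5) + (38.25) + (-10) + (-55) = -53.5
Signed area = Σ/2 = -26.75 (negative ⇒ clockwise traversal).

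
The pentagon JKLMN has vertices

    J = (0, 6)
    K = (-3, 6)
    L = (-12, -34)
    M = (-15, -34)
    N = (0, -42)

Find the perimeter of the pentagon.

112

|JK| = √((-3)² + (0)²) = √9 = 3
|KL| = √((-9)² + (-40)²) = √1681 = 41
|LM| = √((-3)² + (0)²) = √9 = 3
|MN| = √((15)² + (-8)²) = √289 = 17
|NJ| = √((0)² + (48)²) = √2304 = 48
Perimeter = 3 + 41 + 3 + 17 + 48 = 112.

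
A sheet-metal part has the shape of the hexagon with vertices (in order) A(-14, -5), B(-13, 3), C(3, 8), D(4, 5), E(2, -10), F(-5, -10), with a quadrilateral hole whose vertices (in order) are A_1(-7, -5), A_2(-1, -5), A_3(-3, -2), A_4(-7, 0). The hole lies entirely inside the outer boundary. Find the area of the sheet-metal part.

217

Outer boundary:
Σ = (-107) + (-113) + (-17) + (-50) + (-70) + (-115) = -472
Area = |Σ|/2 = 236.
Hole:
Σ = (30) + (-13) + (-14) + (35) = 38
Area = |Σ|/2 = 19.
Net area = 236 − 19 = 217.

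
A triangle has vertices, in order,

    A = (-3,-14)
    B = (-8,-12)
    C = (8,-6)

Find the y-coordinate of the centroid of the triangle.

-32/3

Apply the shoelace formula. First the cross-terms c_i = x_i·y_{i+1} − x_{i+1}·y_i:
  -76, 144, -130  ⇒  2A = -62, A = -31.
Then Σ (y_i + y_{i+1})·c_i = 1984, so ȳ = 1984 / (6·(-31)) = -32/3.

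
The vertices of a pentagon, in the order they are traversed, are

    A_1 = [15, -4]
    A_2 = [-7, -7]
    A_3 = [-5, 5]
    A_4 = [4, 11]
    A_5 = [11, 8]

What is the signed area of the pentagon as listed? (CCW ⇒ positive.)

Apply the surveyor's formula: 2A = Σ (x_i·y_{i+1} − x_{i+1}·y_i), indices taken mod 5.
Σ = (-133) + (-70) + (-75) + (-89) + (-164) = -531
Signed area = Σ/2 = -265.5 (negative ⇒ clockwise traversal).

-265.5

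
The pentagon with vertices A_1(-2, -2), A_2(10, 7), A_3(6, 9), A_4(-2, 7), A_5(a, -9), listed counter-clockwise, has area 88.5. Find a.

Write out the shoelace sum; only the two edges meeting at A_5 involve a:
2·Area = [((-2)·(-9) − a·7) + (a·(-2) − (-2)·(-9))] + 114
       = -9·a + 114 = 177
⇒ a = -7.

-7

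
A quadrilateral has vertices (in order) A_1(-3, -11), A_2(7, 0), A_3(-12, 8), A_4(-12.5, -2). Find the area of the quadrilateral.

Σ = (77) + (56) + (124) + (131.5) = 388.5
Area = |Σ|/2 = 194.25.

194.25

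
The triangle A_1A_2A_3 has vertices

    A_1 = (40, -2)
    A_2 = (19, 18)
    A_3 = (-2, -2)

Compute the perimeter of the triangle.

|A_1A_2| = √((-21)² + (20)²) = √841 = 29
|A_2A_3| = √((-21)² + (-20)²) = √841 = 29
|A_3A_1| = √((42)² + (0)²) = √1764 = 42
Perimeter = 29 + 29 + 42 = 100.

100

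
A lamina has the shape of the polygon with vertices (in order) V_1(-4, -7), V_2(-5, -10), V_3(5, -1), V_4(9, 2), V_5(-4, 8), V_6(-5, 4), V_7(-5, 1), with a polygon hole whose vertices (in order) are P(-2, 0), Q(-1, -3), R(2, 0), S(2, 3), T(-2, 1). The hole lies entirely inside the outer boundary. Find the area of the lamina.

Outer boundary:
Apply the shoelace (surveyor's) formula: 2A = Σ (x_i·y_{i+1} − x_{i+1}·y_i), indices taken mod 7.
Σ = (5) + (55) + (19) + (80) + (24) + (15) + (39) = 237
Area = |Σ|/2 = 118.5.
Hole:
Σ = (6) + (6) + (6) + (8) + (2) = 28
Area = |Σ|/2 = 14.
Net area = 118.5 − 14 = 104.5.

104.5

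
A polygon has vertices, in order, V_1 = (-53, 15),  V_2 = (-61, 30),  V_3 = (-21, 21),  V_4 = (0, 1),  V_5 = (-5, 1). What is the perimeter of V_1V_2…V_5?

142

|V_1V_2| = √((-8)² + (15)²) = √289 = 17
|V_2V_3| = √((40)² + (-9)²) = √1681 = 41
|V_3V_4| = √((21)² + (-20)²) = √841 = 29
|V_4V_5| = √((-5)² + (0)²) = √25 = 5
|V_5V_1| = √((-48)² + (14)²) = √2500 = 50
Perimeter = 17 + 41 + 29 + 5 + 50 = 142.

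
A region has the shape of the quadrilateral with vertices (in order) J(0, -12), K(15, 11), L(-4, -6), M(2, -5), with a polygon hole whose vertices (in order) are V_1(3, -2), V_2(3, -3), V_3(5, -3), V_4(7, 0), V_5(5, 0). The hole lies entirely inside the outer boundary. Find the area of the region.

Outer boundary:
Cross-terms: 180, -46, 32, -24  ⇒  Σ = 142
Area = |Σ|/2 = 71.
Hole:
Σ = (-3) + (6) + (21) + (0) + (-10) = 14
Area = |Σ|/2 = 7.
Net area = 71 − 7 = 64.

64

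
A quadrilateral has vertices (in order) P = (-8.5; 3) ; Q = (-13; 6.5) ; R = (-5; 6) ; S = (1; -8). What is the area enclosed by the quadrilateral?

Apply Gauss's area formula: 2A = Σ (x_i·y_{i+1} − x_{i+1}·y_i), indices taken mod 4.
P→Q: (-8.5)(6.5) − (-13)(3) = -16.25
Q→R: (-13)(6) − (-5)(6.5) = -45.5
R→S: (-5)(-8) − (1)(6) = 34
S→P: (1)(3) − (-8.5)(-8) = -65
Σ = -92.75
Area = |Σ|/2 = 46.375.

46.375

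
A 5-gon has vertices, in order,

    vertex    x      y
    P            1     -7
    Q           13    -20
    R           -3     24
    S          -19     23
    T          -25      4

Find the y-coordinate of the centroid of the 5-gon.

168/23

Apply Gauss's area formula. First the cross-terms c_i = x_i·y_{i+1} − x_{i+1}·y_i:
  71, 252, 387, 499, 171  ⇒  2A = 1380, A = 690.
Then Σ (y_i + y_{i+1})·c_i = 30240, so ȳ = 30240 / (6·690) = 168/23.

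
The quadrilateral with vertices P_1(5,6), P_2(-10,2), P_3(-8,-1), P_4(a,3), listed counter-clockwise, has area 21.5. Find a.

The doubled signed area Σ (x_i y_{i+1} − x_{i+1} y_i) is linear in a.
With a=0 it equals 57; the coefficient of a is 7 (from the two edges through P_4).
So 7·a + 57 = 2·21.5 = 43 ⇒ a = -2.

-2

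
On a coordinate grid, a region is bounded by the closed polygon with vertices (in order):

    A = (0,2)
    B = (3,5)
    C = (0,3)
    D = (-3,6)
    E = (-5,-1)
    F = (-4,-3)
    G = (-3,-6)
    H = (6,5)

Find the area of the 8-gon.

52

Apply the surveyor's formula: 2A = Σ (x_i·y_{i+1} − x_{i+1}·y_i), indices taken mod 8.
Σ = (-6) + (9) + (9) + (33) + (11) + (15) + (21) + (12) = 104
Area = |Σ|/2 = 52.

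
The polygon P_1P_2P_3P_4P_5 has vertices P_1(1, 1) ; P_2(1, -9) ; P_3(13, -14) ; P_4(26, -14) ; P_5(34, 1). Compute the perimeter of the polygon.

86

|P_1P_2| = √((0)² + (-10)²) = √100 = 10
|P_2P_3| = √((12)² + (-5)²) = √169 = 13
|P_3P_4| = √((13)² + (0)²) = √169 = 13
|P_4P_5| = √((8)² + (15)²) = √289 = 17
|P_5P_1| = √((-33)² + (0)²) = √1089 = 33
Perimeter = 10 + 13 + 13 + 17 + 33 = 86.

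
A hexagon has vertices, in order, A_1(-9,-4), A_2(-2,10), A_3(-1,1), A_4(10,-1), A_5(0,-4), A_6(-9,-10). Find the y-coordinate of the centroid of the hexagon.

-320/229

Apply the shoelace (surveyor's) formula. First the cross-terms c_i = x_i·y_{i+1} − x_{i+1}·y_i:
  -98, 8, -9, -40, -36, -54  ⇒  2A = -229, A = -114.5.
Then Σ (y_i + y_{i+1})·c_i = 960, so ȳ = 960 / (6·(-114.5)) = -320/229.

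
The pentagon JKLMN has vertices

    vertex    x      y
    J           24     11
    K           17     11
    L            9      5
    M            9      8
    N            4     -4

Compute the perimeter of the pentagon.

58

|JK| = √((-7)² + (0)²) = √49 = 7
|KL| = √((-8)² + (-6)²) = √100 = 10
|LM| = √((0)² + (3)²) = √9 = 3
|MN| = √((-5)² + (-12)²) = √169 = 13
|NJ| = √((20)² + (15)²) = √625 = 25
Perimeter = 7 + 10 + 3 + 13 + 25 = 58.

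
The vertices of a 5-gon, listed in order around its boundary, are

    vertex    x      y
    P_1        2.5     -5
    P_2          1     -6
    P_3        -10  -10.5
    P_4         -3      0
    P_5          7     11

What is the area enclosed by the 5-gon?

Σ = (-10) + (-70.5) + (-31.5) + (-33) + (-62.5) = -207.5
Area = |Σ|/2 = 103.75.

103.75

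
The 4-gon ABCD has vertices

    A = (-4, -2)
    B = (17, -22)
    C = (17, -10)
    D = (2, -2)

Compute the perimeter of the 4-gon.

64

|AB| = √((21)² + (-20)²) = √841 = 29
|BC| = √((0)² + (12)²) = √144 = 12
|CD| = √((-15)² + (8)²) = √289 = 17
|DA| = √((-6)² + (0)²) = √36 = 6
Perimeter = 29 + 12 + 17 + 6 = 64.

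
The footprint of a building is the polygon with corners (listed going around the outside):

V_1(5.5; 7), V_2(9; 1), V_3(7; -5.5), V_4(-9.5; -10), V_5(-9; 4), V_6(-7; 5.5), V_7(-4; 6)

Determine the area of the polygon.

233.375

Apply Gauss's area formula: 2A = Σ (x_i·y_{i+1} − x_{i+1}·y_i), indices taken mod 7.
Σ = (-57.5) + (-56.5) + (-122.25) + (-128) + (-21.5) + (-20) + (-61) = -466.75
Area = |Σ|/2 = 233.375.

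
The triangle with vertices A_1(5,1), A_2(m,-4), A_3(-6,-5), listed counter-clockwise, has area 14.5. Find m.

-9

The doubled signed area Σ (x_i y_{i+1} − x_{i+1} y_i) is linear in m.
With m=0 it equals -25; the coefficient of m is -6 (from the two edges through A_2).
So -6·m + -25 = 2·14.5 = 29 ⇒ m = -9.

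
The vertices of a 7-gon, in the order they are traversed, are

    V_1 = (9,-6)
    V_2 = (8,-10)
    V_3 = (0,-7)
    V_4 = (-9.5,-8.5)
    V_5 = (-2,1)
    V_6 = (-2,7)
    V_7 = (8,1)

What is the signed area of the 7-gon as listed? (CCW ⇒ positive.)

-159

Apply the shoelace formula: 2A = Σ (x_i·y_{i+1} − x_{i+1}·y_i), indices taken mod 7.
V_1→V_2: (9)(-10) − (8)(-6) = -42
V_2→V_3: (8)(-7) − (0)(-10) = -56
V_3→V_4: (0)(-8.5) − (-9.5)(-7) = -66.5
V_4→V_5: (-9.5)(1) − (-2)(-8.5) = -26.5
V_5→V_6: (-2)(7) − (-2)(1) = -12
V_6→V_7: (-2)(1) − (8)(7) = -58
V_7→V_1: (8)(-6) − (9)(1) = -57
Σ = -318
Signed area = Σ/2 = -159 (negative ⇒ clockwise traversal).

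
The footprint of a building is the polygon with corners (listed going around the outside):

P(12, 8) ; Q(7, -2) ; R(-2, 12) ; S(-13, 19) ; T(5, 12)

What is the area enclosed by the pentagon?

118.5

Apply the shoelace (surveyor's) formula: 2A = Σ (x_i·y_{i+1} − x_{i+1}·y_i), indices taken mod 5.
P→Q: (12)(-2) − (7)(8) = -80
Q→R: (7)(12) − (-2)(-2) = 80
R→S: (-2)(19) − (-13)(12) = 118
S→T: (-13)(12) − (5)(19) = -251
T→P: (5)(8) − (12)(12) = -104
Σ = -237
Area = |Σ|/2 = 118.5.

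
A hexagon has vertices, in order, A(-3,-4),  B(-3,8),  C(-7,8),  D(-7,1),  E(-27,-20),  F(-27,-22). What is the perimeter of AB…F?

84

|AB| = √((0)² + (12)²) = √144 = 12
|BC| = √((-4)² + (0)²) = √16 = 4
|CD| = √((0)² + (-7)²) = √49 = 7
|DE| = √((-20)² + (-21)²) = √841 = 29
|EF| = √((0)² + (-2)²) = √4 = 2
|FA| = √((24)² + (18)²) = √900 = 30
Perimeter = 12 + 4 + 7 + 29 + 2 + 30 = 84.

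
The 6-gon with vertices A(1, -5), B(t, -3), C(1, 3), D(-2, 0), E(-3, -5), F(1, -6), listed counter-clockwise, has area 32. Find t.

The doubled signed area Σ (x_i y_{i+1} − x_{i+1} y_i) is linear in t.
With t=0 it equals 40; the coefficient of t is 8 (from the two edges through B).
So 8·t + 40 = 2·32 = 64 ⇒ t = 3.

3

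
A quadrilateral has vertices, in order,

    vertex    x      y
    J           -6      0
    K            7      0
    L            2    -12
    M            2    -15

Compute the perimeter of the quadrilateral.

46

|JK| = √((13)² + (0)²) = √169 = 13
|KL| = √((-5)² + (-12)²) = √169 = 13
|LM| = √((0)² + (-3)²) = √9 = 3
|MJ| = √((-8)² + (15)²) = √289 = 17
Perimeter = 13 + 13 + 3 + 17 = 46.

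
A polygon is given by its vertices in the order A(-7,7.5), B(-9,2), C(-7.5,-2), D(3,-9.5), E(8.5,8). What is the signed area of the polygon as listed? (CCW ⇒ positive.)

Apply the shoelace (surveyor's) formula: 2A = Σ (x_i·y_{i+1} − x_{i+1}·y_i), indices taken mod 5.
A→B: (-7)(2) − (-9)(7.5) = 53.5
B→C: (-9)(-2) − (-7.5)(2) = 33
C→D: (-7.5)(-9.5) − (3)(-2) = 77.25
D→E: (3)(8) − (8.5)(-9.5) = 104.75
E→A: (8.5)(7.5) − (-7)(8) = 119.75
Σ = 388.25
Signed area = Σ/2 = 194.125 (positive ⇒ counter-clockwise traversal).

194.125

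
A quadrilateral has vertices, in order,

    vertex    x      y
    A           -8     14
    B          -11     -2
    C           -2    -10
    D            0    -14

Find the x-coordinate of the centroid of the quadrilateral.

Apply Gauss's area formula. First the cross-terms c_i = x_i·y_{i+1} − x_{i+1}·y_i:
  170, 106, 28, -112  ⇒  2A = 192, A = 96.
Then Σ (x_i + x_{i+1})·c_i = -3768, so x̄ = -3768 / (6·96) = -157/24.

-157/24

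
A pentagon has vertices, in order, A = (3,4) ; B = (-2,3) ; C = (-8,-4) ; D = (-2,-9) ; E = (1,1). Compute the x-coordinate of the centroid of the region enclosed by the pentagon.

-86/33

Apply the shoelace formula. First the cross-terms c_i = x_i·y_{i+1} − x_{i+1}·y_i:
  17, 32, 64, 7, 1  ⇒  2A = 121, A = 60.5.
Then Σ (x_i + x_{i+1})·c_i = -946, so x̄ = -946 / (6·60.5) = -86/33.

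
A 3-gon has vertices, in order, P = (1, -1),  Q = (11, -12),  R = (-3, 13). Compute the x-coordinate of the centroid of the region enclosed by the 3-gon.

Apply Gauss's area formula. First the cross-terms c_i = x_i·y_{i+1} − x_{i+1}·y_i:
  -1, 107, -10  ⇒  2A = 96, A = 48.
Then Σ (x_i + x_{i+1})·c_i = 864, so x̄ = 864 / (6·48) = 3.

3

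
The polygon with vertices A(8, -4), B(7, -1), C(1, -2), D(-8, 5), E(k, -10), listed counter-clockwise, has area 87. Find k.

Write out the shoelace sum; only the two edges meeting at E involve k:
2·Area = [((-8)·(-10) − k·5) + (k·(-4) − 8·(-10))] + -4
       = -9·k + 156 = 174
⇒ k = -2.

-2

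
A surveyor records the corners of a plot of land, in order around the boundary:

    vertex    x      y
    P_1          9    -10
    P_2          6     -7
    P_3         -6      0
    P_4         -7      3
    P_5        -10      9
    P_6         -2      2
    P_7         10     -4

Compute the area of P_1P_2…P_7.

87

Σ = (-3) + (-42) + (-18) + (-33) + (-2) + (-12) + (-64) = -174
Area = |Σ|/2 = 87.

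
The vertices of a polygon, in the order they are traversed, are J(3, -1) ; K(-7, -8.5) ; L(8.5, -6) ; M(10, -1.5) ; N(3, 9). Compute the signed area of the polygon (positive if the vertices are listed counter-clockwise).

96.75

Cross-terms: -32.5, 114.25, 47.25, 94.5, -30  ⇒  Σ = 193.5
Signed area = Σ/2 = 96.75 (positive ⇒ counter-clockwise traversal).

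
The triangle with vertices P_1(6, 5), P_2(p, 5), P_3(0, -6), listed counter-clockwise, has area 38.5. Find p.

The doubled signed area Σ (x_i y_{i+1} − x_{i+1} y_i) is linear in p.
With p=0 it equals 66; the coefficient of p is -11 (from the two edges through P_2).
So -11·p + 66 = 2·38.5 = 77 ⇒ p = -1.

-1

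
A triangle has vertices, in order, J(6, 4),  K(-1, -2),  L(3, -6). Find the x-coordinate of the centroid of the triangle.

8/3

Apply the shoelace formula. First the cross-terms c_i = x_i·y_{i+1} − x_{i+1}·y_i:
  -8, 12, 48  ⇒  2A = 52, A = 26.
Then Σ (x_i + x_{i+1})·c_i = 416, so x̄ = 416 / (6·26) = 8/3.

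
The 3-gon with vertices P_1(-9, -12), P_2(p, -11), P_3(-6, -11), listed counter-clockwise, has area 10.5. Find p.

Write out the shoelace sum; only the two edges meeting at P_2 involve p:
2·Area = [((-9)·(-11) − p·(-12)) + (p·(-11) − (-6)·(-11))] + -27
       = 1·p + 6 = 21
⇒ p = 15.

15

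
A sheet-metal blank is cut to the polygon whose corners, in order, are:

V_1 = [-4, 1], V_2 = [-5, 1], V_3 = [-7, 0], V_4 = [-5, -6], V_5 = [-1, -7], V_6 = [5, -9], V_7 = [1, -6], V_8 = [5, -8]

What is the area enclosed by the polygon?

Apply the shoelace formula: 2A = Σ (x_i·y_{i+1} − x_{i+1}·y_i), indices taken mod 8.
Σ = (1) + (7) + (42) + (29) + (44) + (-21) + (22) + (-27) = 97
Area = |Σ|/2 = 48.5.

48.5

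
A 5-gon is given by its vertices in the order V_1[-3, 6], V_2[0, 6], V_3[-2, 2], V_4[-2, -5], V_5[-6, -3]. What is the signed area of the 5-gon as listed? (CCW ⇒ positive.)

-30.5

Cross-terms: -18, 12, 14, -24, -45  ⇒  Σ = -61
Signed area = Σ/2 = -30.5 (negative ⇒ clockwise traversal).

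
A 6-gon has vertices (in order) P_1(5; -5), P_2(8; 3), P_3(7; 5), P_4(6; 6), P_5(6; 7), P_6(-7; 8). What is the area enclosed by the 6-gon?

Apply the shoelace formula: 2A = Σ (x_i·y_{i+1} − x_{i+1}·y_i), indices taken mod 6.
P_1→P_2: (5)(3) − (8)(-5) = 55
P_2→P_3: (8)(5) − (7)(3) = 19
P_3→P_4: (7)(6) − (6)(5) = 12
P_4→P_5: (6)(7) − (6)(6) = 6
P_5→P_6: (6)(8) − (-7)(7) = 97
P_6→P_1: (-7)(-5) − (5)(8) = -5
Σ = 184
Area = |Σ|/2 = 92.

92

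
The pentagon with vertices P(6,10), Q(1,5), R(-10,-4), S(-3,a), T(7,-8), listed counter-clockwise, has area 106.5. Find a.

The doubled signed area Σ (x_i y_{i+1} − x_{i+1} y_i) is linear in a.
With a=0 it equals 196; the coefficient of a is -17 (from the two edges through S).
So -17·a + 196 = 2·106.5 = 213 ⇒ a = -1.

-1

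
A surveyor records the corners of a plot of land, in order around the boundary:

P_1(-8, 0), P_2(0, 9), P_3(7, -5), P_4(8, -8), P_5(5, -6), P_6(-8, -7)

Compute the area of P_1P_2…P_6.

149

P_1→P_2: (-8)(9) − (0)(0) = -72
P_2→P_3: (0)(-5) − (7)(9) = -63
P_3→P_4: (7)(-8) − (8)(-5) = -16
P_4→P_5: (8)(-6) − (5)(-8) = -8
P_5→P_6: (5)(-7) − (-8)(-6) = -83
P_6→P_1: (-8)(0) − (-8)(-7) = -56
Σ = -298
Area = |Σ|/2 = 149.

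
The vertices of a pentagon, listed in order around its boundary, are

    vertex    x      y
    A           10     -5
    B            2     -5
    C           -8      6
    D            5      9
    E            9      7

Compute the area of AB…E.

165.5

Σ = (-40) + (-28) + (-102) + (-46) + (-115) = -331
Area = |Σ|/2 = 165.5.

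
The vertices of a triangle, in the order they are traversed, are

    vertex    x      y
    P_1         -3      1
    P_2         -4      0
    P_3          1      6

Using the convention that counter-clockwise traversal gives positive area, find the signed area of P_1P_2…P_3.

Σ = (4) + (-24) + (19) = -1
Signed area = Σ/2 = -0.5 (negative ⇒ clockwise traversal).

-0.5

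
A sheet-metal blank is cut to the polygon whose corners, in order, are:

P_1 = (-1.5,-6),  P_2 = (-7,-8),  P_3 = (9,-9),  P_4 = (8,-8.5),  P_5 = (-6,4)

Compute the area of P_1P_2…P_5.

61.75

Σ = (-30) + (135) + (-4.5) + (-19) + (42) = 123.5
Area = |Σ|/2 = 61.75.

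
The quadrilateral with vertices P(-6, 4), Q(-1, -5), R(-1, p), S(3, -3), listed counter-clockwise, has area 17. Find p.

The doubled signed area Σ (x_i y_{i+1} − x_{i+1} y_i) is linear in p.
With p=0 it equals 26; the coefficient of p is -4 (from the two edges through R).
So -4·p + 26 = 2·17 = 34 ⇒ p = -2.

-2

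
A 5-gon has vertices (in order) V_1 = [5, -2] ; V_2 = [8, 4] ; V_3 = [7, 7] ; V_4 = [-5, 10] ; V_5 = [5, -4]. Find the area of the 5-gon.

Cross-terms: 36, 28, 105, -30, 10  ⇒  Σ = 149
Area = |Σ|/2 = 74.5.

74.5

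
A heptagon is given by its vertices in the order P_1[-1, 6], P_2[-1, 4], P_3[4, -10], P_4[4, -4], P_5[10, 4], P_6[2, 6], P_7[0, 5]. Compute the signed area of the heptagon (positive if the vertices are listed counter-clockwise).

P_1→P_2: (-1)(4) − (-1)(6) = 2
P_2→P_3: (-1)(-10) − (4)(4) = -6
P_3→P_4: (4)(-4) − (4)(-10) = 24
P_4→P_5: (4)(4) − (10)(-4) = 56
P_5→P_6: (10)(6) − (2)(4) = 52
P_6→P_7: (2)(5) − (0)(6) = 10
P_7→P_1: (0)(6) − (-1)(5) = 5
Σ = 143
Signed area = Σ/2 = 71.5 (positive ⇒ counter-clockwise traversal).

71.5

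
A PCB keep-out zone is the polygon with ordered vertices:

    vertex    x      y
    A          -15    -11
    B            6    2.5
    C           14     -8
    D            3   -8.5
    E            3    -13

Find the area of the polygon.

Σ = (28.5) + (-83) + (-95) + (-13.5) + (-228) = -391
Area = |Σ|/2 = 195.5.

195.5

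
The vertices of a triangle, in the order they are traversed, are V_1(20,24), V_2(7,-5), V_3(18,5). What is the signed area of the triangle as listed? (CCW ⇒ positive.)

Apply Gauss's area formula: 2A = Σ (x_i·y_{i+1} − x_{i+1}·y_i), indices taken mod 3.
V_1→V_2: (20)(-5) − (7)(24) = -268
V_2→V_3: (7)(5) − (18)(-5) = 125
V_3→V_1: (18)(24) − (20)(5) = 332
Σ = 189
Signed area = Σ/2 = 94.5 (positive ⇒ counter-clockwise traversal).

94.5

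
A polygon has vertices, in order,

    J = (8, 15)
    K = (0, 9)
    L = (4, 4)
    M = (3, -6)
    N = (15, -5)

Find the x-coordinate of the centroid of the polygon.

1525/204

Apply the shoelace (surveyor's) formula. First the cross-terms c_i = x_i·y_{i+1} − x_{i+1}·y_i:
  72, -36, -36, 75, 265  ⇒  2A = 340, A = 170.
Then Σ (x_i + x_{i+1})·c_i = 7625, so x̄ = 7625 / (6·170) = 1525/204.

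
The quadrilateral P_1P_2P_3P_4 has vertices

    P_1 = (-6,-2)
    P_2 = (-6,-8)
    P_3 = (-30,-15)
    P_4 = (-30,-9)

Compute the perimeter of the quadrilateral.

|P_1P_2| = √((0)² + (-6)²) = √36 = 6
|P_2P_3| = √((-24)² + (-7)²) = √625 = 25
|P_3P_4| = √((0)² + (6)²) = √36 = 6
|P_4P_1| = √((24)² + (7)²) = √625 = 25
Perimeter = 6 + 25 + 6 + 25 = 62.

62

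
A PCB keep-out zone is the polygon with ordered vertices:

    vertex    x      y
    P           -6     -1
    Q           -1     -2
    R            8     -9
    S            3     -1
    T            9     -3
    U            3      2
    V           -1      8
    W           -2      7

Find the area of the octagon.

Σ = (11) + (25) + (19) + (0) + (27) + (26) + (9) + (44) = 161
Area = |Σ|/2 = 80.5.

80.5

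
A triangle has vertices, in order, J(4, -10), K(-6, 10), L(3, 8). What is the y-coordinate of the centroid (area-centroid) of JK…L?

Apply Gauss's area formula. First the cross-terms c_i = x_i·y_{i+1} − x_{i+1}·y_i:
  -20, -78, -62  ⇒  2A = -160, A = -80.
Then Σ (y_i + y_{i+1})·c_i = -1280, so ȳ = -1280 / (6·(-80)) = 8/3.

8/3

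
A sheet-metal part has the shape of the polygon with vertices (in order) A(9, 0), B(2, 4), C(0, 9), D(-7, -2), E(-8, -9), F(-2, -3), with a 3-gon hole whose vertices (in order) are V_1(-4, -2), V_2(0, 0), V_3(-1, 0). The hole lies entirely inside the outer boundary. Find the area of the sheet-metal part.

Outer boundary:
Apply the surveyor's formula: 2A = Σ (x_i·y_{i+1} − x_{i+1}·y_i), indices taken mod 6.
Σ = (36) + (18) + (63) + (47) + (6) + (27) = 197
Area = |Σ|/2 = 98.5.
Hole:
Apply the shoelace formula: 2A = Σ (x_i·y_{i+1} − x_{i+1}·y_i), indices taken mod 3.
Cross-terms: 0, 0, 2  ⇒  Σ = 2
Area = |Σ|/2 = 1.
Net area = 98.5 − 1 = 97.5.

97.5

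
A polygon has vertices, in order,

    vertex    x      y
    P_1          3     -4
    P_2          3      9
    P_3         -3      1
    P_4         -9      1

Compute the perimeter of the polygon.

|P_1P_2| = √((0)² + (13)²) = √169 = 13
|P_2P_3| = √((-6)² + (-8)²) = √100 = 10
|P_3P_4| = √((-6)² + (0)²) = √36 = 6
|P_4P_1| = √((12)² + (-5)²) = √169 = 13
Perimeter = 13 + 10 + 6 + 13 = 42.

42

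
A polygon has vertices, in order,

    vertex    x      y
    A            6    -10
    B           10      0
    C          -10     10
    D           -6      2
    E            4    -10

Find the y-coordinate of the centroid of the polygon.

-14/39

Apply the surveyor's formula. First the cross-terms c_i = x_i·y_{i+1} − x_{i+1}·y_i:
  100, 100, 40, 52, 20  ⇒  2A = 312, A = 156.
Then Σ (y_i + y_{i+1})·c_i = -336, so ȳ = -336 / (6·156) = -14/39.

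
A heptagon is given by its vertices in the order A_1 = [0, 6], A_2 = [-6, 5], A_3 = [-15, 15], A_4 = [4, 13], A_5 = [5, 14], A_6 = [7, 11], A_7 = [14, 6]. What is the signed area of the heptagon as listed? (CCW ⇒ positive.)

Apply the shoelace (surveyor's) formula: 2A = Σ (x_i·y_{i+1} − x_{i+1}·y_i), indices taken mod 7.
Σ = (36) + (-15) + (-255) + (-9) + (-43) + (-112) + (84) = -314
Signed area = Σ/2 = -157 (negative ⇒ clockwise traversal).

-157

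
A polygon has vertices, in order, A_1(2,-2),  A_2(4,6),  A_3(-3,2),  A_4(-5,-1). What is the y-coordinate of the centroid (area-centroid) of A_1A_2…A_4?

265/213

Apply the shoelace (surveyor's) formula. First the cross-terms c_i = x_i·y_{i+1} − x_{i+1}·y_i:
  20, 26, 13, 12  ⇒  2A = 71, A = 35.5.
Then Σ (y_i + y_{i+1})·c_i = 265, so ȳ = 265 / (6·35.5) = 265/213.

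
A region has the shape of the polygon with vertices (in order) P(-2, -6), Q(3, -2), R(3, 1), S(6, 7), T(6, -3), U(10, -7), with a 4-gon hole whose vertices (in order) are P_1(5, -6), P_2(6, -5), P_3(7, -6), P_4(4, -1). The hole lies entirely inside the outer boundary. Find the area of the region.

46

Outer boundary:
Cross-terms: 22, 9, 15, -60, -12, -74  ⇒  Σ = -100
Area = |Σ|/2 = 50.
Hole:
Apply Gauss's area formula: 2A = Σ (x_i·y_{i+1} − x_{i+1}·y_i), indices taken mod 4.
Σ = (11) + (-1) + (17) + (-19) = 8
Area = |Σ|/2 = 4.
Net area = 50 − 4 = 46.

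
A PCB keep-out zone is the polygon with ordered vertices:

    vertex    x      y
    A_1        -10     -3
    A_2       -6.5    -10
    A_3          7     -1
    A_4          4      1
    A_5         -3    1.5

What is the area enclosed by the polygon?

A_1→A_2: (-10)(-10) − (-6.5)(-3) = 80.5
A_2→A_3: (-6.5)(-1) − (7)(-10) = 76.5
A_3→A_4: (7)(1) − (4)(-1) = 11
A_4→A_5: (4)(1.5) − (-3)(1) = 9
A_5→A_1: (-3)(-3) − (-10)(1.5) = 24
Σ = 201
Area = |Σ|/2 = 100.5.

100.5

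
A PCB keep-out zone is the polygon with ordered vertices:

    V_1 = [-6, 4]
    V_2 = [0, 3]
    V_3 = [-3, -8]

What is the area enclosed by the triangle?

34.5

Apply Gauss's area formula: 2A = Σ (x_i·y_{i+1} − x_{i+1}·y_i), indices taken mod 3.
Cross-terms: -18, 9, -60  ⇒  Σ = -69
Area = |Σ|/2 = 34.5.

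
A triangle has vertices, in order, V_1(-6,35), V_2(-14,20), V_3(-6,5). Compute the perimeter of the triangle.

64

|V_1V_2| = √((-8)² + (-15)²) = √289 = 17
|V_2V_3| = √((8)² + (-15)²) = √289 = 17
|V_3V_1| = √((0)² + (30)²) = √900 = 30
Perimeter = 17 + 17 + 30 = 64.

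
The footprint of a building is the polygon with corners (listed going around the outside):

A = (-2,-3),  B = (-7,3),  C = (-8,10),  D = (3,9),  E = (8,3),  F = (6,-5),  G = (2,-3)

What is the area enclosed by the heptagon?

Apply Gauss's area formula: 2A = Σ (x_i·y_{i+1} − x_{i+1}·y_i), indices taken mod 7.
A→B: (-2)(3) − (-7)(-3) = -27
B→C: (-7)(10) − (-8)(3) = -46
C→D: (-8)(9) − (3)(10) = -102
D→E: (3)(3) − (8)(9) = -63
E→F: (8)(-5) − (6)(3) = -58
F→G: (6)(-3) − (2)(-5) = -8
G→A: (2)(-3) − (-2)(-3) = -12
Σ = -316
Area = |Σ|/2 = 158.

158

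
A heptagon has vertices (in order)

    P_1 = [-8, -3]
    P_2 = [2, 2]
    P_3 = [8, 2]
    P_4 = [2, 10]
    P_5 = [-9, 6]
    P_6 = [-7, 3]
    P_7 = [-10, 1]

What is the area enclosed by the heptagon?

Cross-terms: -10, -12, 76, 102, 15, 23, 38  ⇒  Σ = 232
Area = |Σ|/2 = 116.

116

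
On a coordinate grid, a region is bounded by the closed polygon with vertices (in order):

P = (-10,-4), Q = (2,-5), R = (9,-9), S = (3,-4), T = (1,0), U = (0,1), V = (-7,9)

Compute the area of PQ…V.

103

Cross-terms: 58, 27, -9, 4, 1, 7, 118  ⇒  Σ = 206
Area = |Σ|/2 = 103.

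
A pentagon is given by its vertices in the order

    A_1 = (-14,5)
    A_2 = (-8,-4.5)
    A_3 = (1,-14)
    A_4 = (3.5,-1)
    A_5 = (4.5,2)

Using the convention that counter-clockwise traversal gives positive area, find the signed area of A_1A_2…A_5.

164.75

Cross-terms: 103, 116.5, 48, 11.5, 50.5  ⇒  Σ = 329.5
Signed area = Σ/2 = 164.75 (positive ⇒ counter-clockwise traversal).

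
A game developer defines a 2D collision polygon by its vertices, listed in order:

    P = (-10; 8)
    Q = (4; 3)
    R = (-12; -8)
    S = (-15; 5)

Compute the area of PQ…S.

154

Apply the surveyor's formula: 2A = Σ (x_i·y_{i+1} − x_{i+1}·y_i), indices taken mod 4.
P→Q: (-10)(3) − (4)(8) = -62
Q→R: (4)(-8) − (-12)(3) = 4
R→S: (-12)(5) − (-15)(-8) = -180
S→P: (-15)(8) − (-10)(5) = -70
Σ = -308
Area = |Σ|/2 = 154.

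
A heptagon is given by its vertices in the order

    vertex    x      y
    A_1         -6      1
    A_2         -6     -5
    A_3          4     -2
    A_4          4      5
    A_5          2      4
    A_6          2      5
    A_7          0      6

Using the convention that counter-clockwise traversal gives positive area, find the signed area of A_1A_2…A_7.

Apply the shoelace (surveyor's) formula: 2A = Σ (x_i·y_{i+1} − x_{i+1}·y_i), indices taken mod 7.
Σ = (36) + (32) + (28) + (6) + (2) + (12) + (36) = 152
Signed area = Σ/2 = 76 (positive ⇒ counter-clockwise traversal).

76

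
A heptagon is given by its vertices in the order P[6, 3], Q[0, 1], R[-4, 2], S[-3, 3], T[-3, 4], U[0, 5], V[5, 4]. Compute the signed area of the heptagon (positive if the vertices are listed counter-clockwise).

-24

Apply the shoelace (surveyor's) formula: 2A = Σ (x_i·y_{i+1} − x_{i+1}·y_i), indices taken mod 7.
Σ = (6) + (4) + (-6) + (-3) + (-15) + (-25) + (-9) = -48
Signed area = Σ/2 = -24 (negative ⇒ clockwise traversal).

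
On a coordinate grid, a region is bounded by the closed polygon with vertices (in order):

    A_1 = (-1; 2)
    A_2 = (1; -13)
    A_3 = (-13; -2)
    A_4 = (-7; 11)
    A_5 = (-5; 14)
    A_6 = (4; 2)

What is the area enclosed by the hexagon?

208

Σ = (11) + (-171) + (-157) + (-43) + (-66) + (10) = -416
Area = |Σ|/2 = 208.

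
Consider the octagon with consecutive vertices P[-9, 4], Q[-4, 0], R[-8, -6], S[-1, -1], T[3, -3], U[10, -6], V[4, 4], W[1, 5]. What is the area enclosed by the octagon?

Σ = (16) + (24) + (2) + (6) + (12) + (64) + (16) + (49) = 189
Area = |Σ|/2 = 94.5.

94.5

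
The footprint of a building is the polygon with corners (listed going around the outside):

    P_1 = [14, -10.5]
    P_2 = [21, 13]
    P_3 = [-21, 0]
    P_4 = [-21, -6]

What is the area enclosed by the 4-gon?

553

P_1→P_2: (14)(13) − (21)(-10.5) = 402.5
P_2→P_3: (21)(0) − (-21)(13) = 273
P_3→P_4: (-21)(-6) − (-21)(0) = 126
P_4→P_1: (-21)(-10.5) − (14)(-6) = 304.5
Σ = 1106
Area = |Σ|/2 = 553.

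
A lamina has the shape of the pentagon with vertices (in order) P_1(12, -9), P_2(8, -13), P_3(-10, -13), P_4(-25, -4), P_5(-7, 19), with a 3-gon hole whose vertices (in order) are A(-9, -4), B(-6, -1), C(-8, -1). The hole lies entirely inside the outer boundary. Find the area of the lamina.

632.5

Outer boundary:
Cross-terms: -84, -234, -285, -503, -165  ⇒  Σ = -1271
Area = |Σ|/2 = 635.5.
Hole:
Cross-terms: -15, -2, 23  ⇒  Σ = 6
Area = |Σ|/2 = 3.
Net area = 635.5 − 3 = 632.5.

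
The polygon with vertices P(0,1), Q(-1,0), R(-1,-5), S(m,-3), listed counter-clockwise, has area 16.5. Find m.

Write out the shoelace sum; only the two edges meeting at S involve m:
2·Area = [((-1)·(-3) − m·(-5)) + (m·1 − 0·(-3))] + 6
       = 6·m + 9 = 33
⇒ m = 4.

4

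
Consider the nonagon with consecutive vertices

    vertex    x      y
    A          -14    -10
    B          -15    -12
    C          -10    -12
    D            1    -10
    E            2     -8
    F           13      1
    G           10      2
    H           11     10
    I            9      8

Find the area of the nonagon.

Apply the surveyor's formula: 2A = Σ (x_i·y_{i+1} − x_{i+1}·y_i), indices taken mod 9.
Σ = (18) + (60) + (112) + (12) + (106) + (16) + (78) + (-2) + (22) = 422
Area = |Σ|/2 = 211.

211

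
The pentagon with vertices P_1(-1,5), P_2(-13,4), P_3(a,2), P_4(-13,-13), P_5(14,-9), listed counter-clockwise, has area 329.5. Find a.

-14

The doubled signed area Σ (x_i y_{i+1} − x_{i+1} y_i) is linear in a.
With a=0 it equals 421; the coefficient of a is -17 (from the two edges through P_3).
So -17·a + 421 = 2·329.5 = 659 ⇒ a = -14.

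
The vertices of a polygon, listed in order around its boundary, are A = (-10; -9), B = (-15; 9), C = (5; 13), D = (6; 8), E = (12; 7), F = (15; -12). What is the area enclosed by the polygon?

530.5

Apply the shoelace formula: 2A = Σ (x_i·y_{i+1} − x_{i+1}·y_i), indices taken mod 6.
A→B: (-10)(9) − (-15)(-9) = -225
B→C: (-15)(13) − (5)(9) = -240
C→D: (5)(8) − (6)(13) = -38
D→E: (6)(7) − (12)(8) = -54
E→F: (12)(-12) − (15)(7) = -249
F→A: (15)(-9) − (-10)(-12) = -255
Σ = -1061
Area = |Σ|/2 = 530.5.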